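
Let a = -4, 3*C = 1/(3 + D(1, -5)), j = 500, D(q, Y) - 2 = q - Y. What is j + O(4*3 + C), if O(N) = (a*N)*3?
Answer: 3912/11 ≈ 355.64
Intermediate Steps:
D(q, Y) = 2 + q - Y (D(q, Y) = 2 + (q - Y) = 2 + q - Y)
C = 1/33 (C = 1/(3*(3 + (2 + 1 - 1*(-5)))) = 1/(3*(3 + (2 + 1 + 5))) = 1/(3*(3 + 8)) = (⅓)/11 = (⅓)*(1/11) = 1/33 ≈ 0.030303)
O(N) = -12*N (O(N) = -4*N*3 = -12*N)
j + O(4*3 + C) = 500 - 12*(4*3 + 1/33) = 500 - 12*(12 + 1/33) = 500 - 12*397/33 = 500 - 1588/11 = 3912/11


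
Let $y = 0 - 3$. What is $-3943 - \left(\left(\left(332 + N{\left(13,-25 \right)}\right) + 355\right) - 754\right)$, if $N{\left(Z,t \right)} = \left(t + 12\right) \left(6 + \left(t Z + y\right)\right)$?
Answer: $-8062$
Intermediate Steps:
$y = -3$
$N{\left(Z,t \right)} = \left(3 + Z t\right) \left(12 + t\right)$ ($N{\left(Z,t \right)} = \left(t + 12\right) \left(6 + \left(t Z - 3\right)\right) = \left(12 + t\right) \left(6 + \left(Z t - 3\right)\right) = \left(12 + t\right) \left(6 + \left(-3 + Z t\right)\right) = \left(12 + t\right) \left(3 + Z t\right) = \left(3 + Z t\right) \left(12 + t\right)$)
$-3943 - \left(\left(\left(332 + N{\left(13,-25 \right)}\right) + 355\right) - 754\right) = -3943 - \left(\left(\left(332 + \left(36 + 3 \left(-25\right) + 13 \left(-25\right)^{2} + 12 \cdot 13 \left(-25\right)\right)\right) + 355\right) - 754\right) = -3943 - \left(\left(\left(332 + \left(36 - 75 + 13 \cdot 625 - 3900\right)\right) + 355\right) - 754\right) = -3943 - \left(\left(\left(332 + \left(36 - 75 + 8125 - 3900\right)\right) + 355\right) - 754\right) = -3943 - \left(\left(\left(332 + 4186\right) + 355\right) - 754\right) = -3943 - \left(\left(4518 + 355\right) - 754\right) = -3943 - \left(4873 - 754\right) = -3943 - 4119 = -8062$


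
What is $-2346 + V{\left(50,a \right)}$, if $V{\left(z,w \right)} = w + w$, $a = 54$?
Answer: $-2238$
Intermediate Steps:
$V{\left(z,w \right)} = 2 w$
$-2346 + V{\left(50,a \right)} = -2346 + 2 \cdot 54 = -2346 + 108 = -2238$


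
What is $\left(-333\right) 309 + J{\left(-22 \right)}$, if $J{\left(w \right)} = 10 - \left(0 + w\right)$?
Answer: $-102865$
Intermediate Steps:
$J{\left(w \right)} = 10 - w$
$\left(-333\right) 309 + J{\left(-22 \right)} = \left(-333\right) 309 + \left(10 - -22\right) = -102897 + \left(10 + 22\right) = -102897 + 32 = -102865$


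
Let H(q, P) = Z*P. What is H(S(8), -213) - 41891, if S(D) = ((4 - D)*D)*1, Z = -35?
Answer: -34436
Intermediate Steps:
S(D) = D*(4 - D) (S(D) = (D*(4 - D))*1 = D*(4 - D))
H(q, P) = -35*P
H(S(8), -213) - 41891 = -35*(-213) - 41891 = 7455 - 41891 = -34436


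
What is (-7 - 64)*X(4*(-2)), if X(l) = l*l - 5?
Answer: -4189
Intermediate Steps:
X(l) = -5 + l² (X(l) = l² - 5 = -5 + l²)
(-7 - 64)*X(4*(-2)) = (-7 - 64)*(-5 + (4*(-2))²) = -71*(-5 + (-8)²) = -71*(-5 + 64) = -71*59 = -4189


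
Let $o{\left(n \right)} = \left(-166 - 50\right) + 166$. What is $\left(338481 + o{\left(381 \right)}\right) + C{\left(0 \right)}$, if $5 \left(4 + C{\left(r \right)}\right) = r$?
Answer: $338427$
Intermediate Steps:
$C{\left(r \right)} = -4 + \frac{r}{5}$
$o{\left(n \right)} = -50$ ($o{\left(n \right)} = -216 + 166 = -50$)
$\left(338481 + o{\left(381 \right)}\right) + C{\left(0 \right)} = \left(338481 - 50\right) + \left(-4 + \frac{1}{5} \cdot 0\right) = 338431 + \left(-4 + 0\right) = 338431 - 4 = 338427$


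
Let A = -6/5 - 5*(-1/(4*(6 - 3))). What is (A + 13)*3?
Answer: 733/20 ≈ 36.650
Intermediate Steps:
A = -47/60 (A = -6*⅕ - 5/((-4*3)) = -6/5 - 5/(-12) = -6/5 - 5*(-1/12) = -6/5 + 5/12 = -47/60 ≈ -0.78333)
(A + 13)*3 = (-47/60 + 13)*3 = (733/60)*3 = 733/20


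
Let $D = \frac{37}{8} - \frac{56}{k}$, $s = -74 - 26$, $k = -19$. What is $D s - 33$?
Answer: $- \frac{30029}{38} \approx -790.24$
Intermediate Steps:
$s = -100$ ($s = -74 - 26 = -100$)
$D = \frac{1151}{152}$ ($D = \frac{37}{8} - \frac{56}{-19} = 37 \cdot \frac{1}{8} - - \frac{56}{19} = \frac{37}{8} + \frac{56}{19} = \frac{1151}{152} \approx 7.5724$)
$D s - 33 = \frac{1151}{152} \left(-100\right) - 33 = - \frac{28775}{38} - 33 = - \frac{30029}{38}$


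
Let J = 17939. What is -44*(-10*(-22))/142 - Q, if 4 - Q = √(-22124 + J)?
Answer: -5124/71 + 3*I*√465 ≈ -72.169 + 64.692*I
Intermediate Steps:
Q = 4 - 3*I*√465 (Q = 4 - √(-22124 + 17939) = 4 - √(-4185) = 4 - 3*I*√465 ≈ 4.0 - 64.692*I)
-44*(-10*(-22))/142 - Q = -44*(-10*(-22))/142 - (4 - 3*I*√465) = -9680/142 + (-4 + 3*I*√465) = -44*110/71 + (-4 + 3*I*√465) = -4840/71 + (-4 + 3*I*√465) = -5124/71 + 3*I*√465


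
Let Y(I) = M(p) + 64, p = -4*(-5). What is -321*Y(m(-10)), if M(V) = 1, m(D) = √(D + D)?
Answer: -20865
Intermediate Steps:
m(D) = √2*√D (m(D) = √(2*D) = √2*√D)
p = 20
Y(I) = 65 (Y(I) = 1 + 64 = 65)
-321*Y(m(-10)) = -321*65 = -20865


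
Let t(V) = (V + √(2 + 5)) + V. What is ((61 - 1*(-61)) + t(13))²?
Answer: (148 + √7)² ≈ 22694.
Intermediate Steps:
t(V) = √7 + 2*V (t(V) = (V + √7) + V = √7 + 2*V)
((61 - 1*(-61)) + t(13))² = ((61 - 1*(-61)) + (√7 + 2*13))² = ((61 + 61) + (√7 + 26))² = (122 + (26 + √7))² = (148 + √7)²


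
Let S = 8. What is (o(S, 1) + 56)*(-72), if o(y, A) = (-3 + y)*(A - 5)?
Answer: -2592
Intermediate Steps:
o(y, A) = (-5 + A)*(-3 + y) (o(y, A) = (-3 + y)*(-5 + A) = (-5 + A)*(-3 + y))
(o(S, 1) + 56)*(-72) = ((15 - 5*8 - 3*1 + 1*8) + 56)*(-72) = ((15 - 40 - 3 + 8) + 56)*(-72) = (-20 + 56)*(-72) = 36*(-72) = -2592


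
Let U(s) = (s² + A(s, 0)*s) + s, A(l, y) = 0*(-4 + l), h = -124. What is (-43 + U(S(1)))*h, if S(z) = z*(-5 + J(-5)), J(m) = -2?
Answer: 124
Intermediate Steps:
A(l, y) = 0
S(z) = -7*z (S(z) = z*(-5 - 2) = z*(-7) = -7*z)
U(s) = s + s² (U(s) = (s² + 0*s) + s = (s² + 0) + s = s² + s = s + s²)
(-43 + U(S(1)))*h = (-43 + (-7*1)*(1 - 7*1))*(-124) = (-43 - 7*(1 - 7))*(-124) = (-43 - 7*(-6))*(-124) = (-43 + 42)*(-124) = -1*(-124) = 124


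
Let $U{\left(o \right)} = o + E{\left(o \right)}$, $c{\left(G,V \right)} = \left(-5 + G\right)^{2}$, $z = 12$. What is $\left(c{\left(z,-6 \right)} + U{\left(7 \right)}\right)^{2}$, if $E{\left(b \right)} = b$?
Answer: $3969$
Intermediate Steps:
$U{\left(o \right)} = 2 o$ ($U{\left(o \right)} = o + o = 2 o$)
$\left(c{\left(z,-6 \right)} + U{\left(7 \right)}\right)^{2} = \left(\left(-5 + 12\right)^{2} + 2 \cdot 7\right)^{2} = \left(7^{2} + 14\right)^{2} = \left(49 + 14\right)^{2} = 63^{2} = 3969$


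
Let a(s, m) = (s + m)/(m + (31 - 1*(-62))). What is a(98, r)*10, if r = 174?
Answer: 2720/267 ≈ 10.187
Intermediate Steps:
a(s, m) = (m + s)/(93 + m) (a(s, m) = (m + s)/(m + (31 + 62)) = (m + s)/(m + 93) = (m + s)/(93 + m))
a(98, r)*10 = ((174 + 98)/(93 + 174))*10 = (272/267)*10 = 2720/267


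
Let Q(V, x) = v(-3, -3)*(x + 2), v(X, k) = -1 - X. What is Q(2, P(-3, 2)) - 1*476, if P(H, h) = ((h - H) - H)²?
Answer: -344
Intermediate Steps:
P(H, h) = (h - 2*H)²
Q(V, x) = 4 + 2*x (Q(V, x) = (-1 - 1*(-3))*(x + 2) = (-1 + 3)*(2 + x) = 2*(2 + x) = 4 + 2*x)
Q(2, P(-3, 2)) - 1*476 = (4 + 2*(-1*2 + 2*(-3))²) - 1*476 = (4 + 2*(-2 - 6)²) - 476 = (4 + 2*(-8)²) - 476 = (4 + 2*64) - 476 = (4 + 128) - 476 = 132 - 476 = -344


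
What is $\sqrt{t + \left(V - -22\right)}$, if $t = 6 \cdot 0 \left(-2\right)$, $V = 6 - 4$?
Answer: $2 \sqrt{6} \approx 4.899$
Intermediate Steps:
$V = 2$ ($V = 6 - 4 = 2$)
$t = 0$ ($t = 0 \left(-2\right) = 0$)
$\sqrt{t + \left(V - -22\right)} = \sqrt{0 + \left(2 - -22\right)} = \sqrt{0 + \left(2 + 22\right)} = \sqrt{0 + 24} = \sqrt{24} = 2 \sqrt{6}$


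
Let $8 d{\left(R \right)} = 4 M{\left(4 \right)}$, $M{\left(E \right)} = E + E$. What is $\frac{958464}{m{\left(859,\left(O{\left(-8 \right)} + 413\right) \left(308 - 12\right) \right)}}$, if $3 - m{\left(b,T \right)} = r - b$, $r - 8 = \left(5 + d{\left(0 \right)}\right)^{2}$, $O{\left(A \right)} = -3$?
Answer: $\frac{958464}{773} \approx 1239.9$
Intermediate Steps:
$M{\left(E \right)} = 2 E$
$d{\left(R \right)} = 4$ ($d{\left(R \right)} = \frac{4 \cdot 2 \cdot 4}{8} = \frac{4 \cdot 8}{8} = \frac{1}{8} \cdot 32 = 4$)
$r = 89$ ($r = 8 + \left(5 + 4\right)^{2} = 8 + 9^{2} = 8 + 81 = 89$)
$m{\left(b,T \right)} = -86 + b$ ($m{\left(b,T \right)} = 3 - \left(89 - b\right) = 3 + \left(-89 + b\right) = -86 + b$)
$\frac{958464}{m{\left(859,\left(O{\left(-8 \right)} + 413\right) \left(308 - 12\right) \right)}} = \frac{958464}{-86 + 859} = \frac{958464}{773}$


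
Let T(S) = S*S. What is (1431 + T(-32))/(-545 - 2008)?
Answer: -2455/2553 ≈ -0.96161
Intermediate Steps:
T(S) = S²
(1431 + T(-32))/(-545 - 2008) = (1431 + (-32)²)/(-545 - 2008) = (1431 + 1024)/(-2553) = 2455*(-1/2553) = -2455/2553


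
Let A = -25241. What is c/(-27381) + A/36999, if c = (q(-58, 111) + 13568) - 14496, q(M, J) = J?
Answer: -220298546/337689873 ≈ -0.65237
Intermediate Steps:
c = -817 (c = (111 + 13568) - 14496 = 13679 - 14496 = -817)
c/(-27381) + A/36999 = -817/(-27381) - 25241/36999 = -817*(-1/27381) - 25241*1/36999 = 817/27381 - 25241/36999 = -220298546/337689873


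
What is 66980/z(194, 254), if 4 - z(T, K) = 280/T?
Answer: 1624265/62 ≈ 26198.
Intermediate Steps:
z(T, K) = 4 - 280/T
66980/z(194, 254) = 66980/(4 - 280/194) = 66980/(4 - 280*1/194) = 66980/(4 - 140/97) = 66980/(248/97) = 66980*(97/248) = 1624265/62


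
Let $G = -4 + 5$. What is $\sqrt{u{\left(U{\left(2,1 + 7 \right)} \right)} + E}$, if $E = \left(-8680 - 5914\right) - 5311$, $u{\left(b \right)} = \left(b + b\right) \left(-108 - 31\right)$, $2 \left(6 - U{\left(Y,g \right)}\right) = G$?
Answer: $i \sqrt{21434} \approx 146.4 i$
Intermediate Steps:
$G = 1$
$U{\left(Y,g \right)} = \frac{11}{2}$ ($U{\left(Y,g \right)} = 6 - \frac{1}{2} = \frac{11}{2}$)
$u{\left(b \right)} = - 278 b$ ($u{\left(b \right)} = 2 b \left(-139\right) = - 278 b$)
$E = -19905$ ($E = -14594 - 5311 = -19905$)
$\sqrt{u{\left(U{\left(2,1 + 7 \right)} \right)} + E} = \sqrt{\left(-278\right) \frac{11}{2} - 19905} = \sqrt{-1529 - 19905} = \sqrt{-21434} = i \sqrt{21434}$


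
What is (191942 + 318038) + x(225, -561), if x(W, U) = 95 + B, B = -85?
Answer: 509990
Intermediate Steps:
x(W, U) = 10 (x(W, U) = 95 - 85 = 10)
(191942 + 318038) + x(225, -561) = (191942 + 318038) + 10 = 509980 + 10 = 509990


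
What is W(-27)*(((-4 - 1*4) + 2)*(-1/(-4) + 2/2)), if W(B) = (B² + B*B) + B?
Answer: -21465/2 ≈ -10733.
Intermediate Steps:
W(B) = B + 2*B² (W(B) = (B² + B²) + B = 2*B² + B = B + 2*B²)
W(-27)*(((-4 - 1*4) + 2)*(-1/(-4) + 2/2)) = (-27*(1 + 2*(-27)))*(((-4 - 1*4) + 2)*(-1/(-4) + 2/2)) = (-27*(1 - 54))*(((-4 - 4) + 2)*(-1*(-¼) + 2*(½))) = (-27*(-53))*((-8 + 2)*(¼ + 1)) = 1431*(-6*5/4) = 1431*(-15/2) = -21465/2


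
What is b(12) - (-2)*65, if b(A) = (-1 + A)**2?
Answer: 251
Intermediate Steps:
b(12) - (-2)*65 = (-1 + 12)**2 - (-2)*65 = 11**2 - 1*(-130) = 121 + 130 = 251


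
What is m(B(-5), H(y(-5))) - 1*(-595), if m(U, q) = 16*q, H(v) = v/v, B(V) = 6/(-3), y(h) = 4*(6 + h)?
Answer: 611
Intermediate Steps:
y(h) = 24 + 4*h
B(V) = -2 (B(V) = 6*(-⅓) = -2)
H(v) = 1
m(B(-5), H(y(-5))) - 1*(-595) = 16*1 - 1*(-595) = 16 + 595 = 611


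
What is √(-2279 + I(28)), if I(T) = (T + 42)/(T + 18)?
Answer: I*√1204786/23 ≈ 47.723*I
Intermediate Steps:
I(T) = (42 + T)/(18 + T)
√(-2279 + I(28)) = √(-2279 + (42 + 28)/(18 + 28)) = √(-2279 + 70/46) = √(-2279 + (1/46)*70) = √(-2279 + 35/23) = √(-52382/23) = I*√1204786/23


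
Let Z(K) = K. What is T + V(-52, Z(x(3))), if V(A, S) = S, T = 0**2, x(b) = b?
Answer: 3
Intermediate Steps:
T = 0
T + V(-52, Z(x(3))) = 0 + 3 = 3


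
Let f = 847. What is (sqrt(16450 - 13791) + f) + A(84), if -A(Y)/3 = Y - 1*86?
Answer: 853 + sqrt(2659) ≈ 904.57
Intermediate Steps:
A(Y) = 258 - 3*Y (A(Y) = -3*(Y - 1*86) = -3*(Y - 86) = -3*(-86 + Y) = 258 - 3*Y)
(sqrt(16450 - 13791) + f) + A(84) = (sqrt(16450 - 13791) + 847) + (258 - 3*84) = (sqrt(2659) + 847) + (258 - 252) = (847 + sqrt(2659)) + 6 = 853 + sqrt(2659)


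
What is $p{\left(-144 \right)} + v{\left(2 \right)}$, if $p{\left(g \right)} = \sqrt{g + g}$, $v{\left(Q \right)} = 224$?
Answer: $224 + 12 i \sqrt{2} \approx 224.0 + 16.971 i$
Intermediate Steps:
$p{\left(g \right)} = \sqrt{2} \sqrt{g}$ ($p{\left(g \right)} = \sqrt{2 g} = \sqrt{2} \sqrt{g}$)
$p{\left(-144 \right)} + v{\left(2 \right)} = \sqrt{2} \sqrt{-144} + 224 = \sqrt{2} \cdot 12 i + 224 = 12 i \sqrt{2} + 224 = 224 + 12 i \sqrt{2}$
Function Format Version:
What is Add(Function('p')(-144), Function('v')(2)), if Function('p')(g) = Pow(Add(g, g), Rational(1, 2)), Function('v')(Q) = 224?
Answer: Add(224, Mul(12, I, Pow(2, Rational(1, 2)))) ≈ Add(224.00, Mul(16.971, I))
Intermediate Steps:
Function('p')(g) = Mul(Pow(2, Rational(1, 2)), Pow(g, Rational(1, 2))) (Function('p')(g) = Pow(Mul(2, g), Rational(1, 2)) = Mul(Pow(2, Rational(1, 2)), Pow(g, Rational(1, 2))))
Add(Function('p')(-144), Function('v')(2)) = Add(Mul(Pow(2, Rational(1, 2)), Pow(-144, Rational(1, 2))), 224) = Add(Mul(Pow(2, Rational(1, 2)), Mul(12, I)), 224) = Add(Mul(12, I, Pow(2, Rational(1, 2))), 224) = Add(224, Mul(12, I, Pow(2, Rational(1, 2))))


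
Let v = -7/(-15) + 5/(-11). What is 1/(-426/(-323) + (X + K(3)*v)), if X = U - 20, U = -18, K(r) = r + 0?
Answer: -17765/650994 ≈ -0.027289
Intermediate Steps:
K(r) = r
v = 2/165 (v = -7*(-1/15) + 5*(-1/11) = 7/15 - 5/11 = 2/165 ≈ 0.012121)
X = -38 (X = -18 - 20 = -38)
1/(-426/(-323) + (X + K(3)*v)) = 1/(-426/(-323) + (-38 + 3*(2/165))) = 1/(-426*(-1/323) + (-38 + 2/55)) = 1/(426/323 - 2088/55) = 1/(-650994/17765) = -17765/650994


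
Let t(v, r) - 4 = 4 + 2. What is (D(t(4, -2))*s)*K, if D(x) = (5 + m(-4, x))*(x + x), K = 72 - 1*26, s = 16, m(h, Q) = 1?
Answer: 88320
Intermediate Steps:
t(v, r) = 10 (t(v, r) = 4 + (4 + 2) = 4 + 6 = 10)
K = 46 (K = 72 - 26 = 46)
D(x) = 12*x (D(x) = (5 + 1)*(x + x) = 6*(2*x) = 12*x)
(D(t(4, -2))*s)*K = ((12*10)*16)*46 = (120*16)*46 = 1920*46 = 88320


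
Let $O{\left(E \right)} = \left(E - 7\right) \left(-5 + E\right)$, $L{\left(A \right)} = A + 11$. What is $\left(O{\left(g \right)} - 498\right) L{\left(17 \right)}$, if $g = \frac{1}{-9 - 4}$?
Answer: $- \frac{2186520}{169} \approx -12938.0$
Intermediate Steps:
$L{\left(A \right)} = 11 + A$
$g = - \frac{1}{13}$ ($g = \frac{1}{-9 - 4} = \frac{1}{-13} = - \frac{1}{13} \approx -0.076923$)
$O{\left(E \right)} = \left(-7 + E\right) \left(-5 + E\right)$
$\left(O{\left(g \right)} - 498\right) L{\left(17 \right)} = \left(\left(35 + \left(- \frac{1}{13}\right)^{2} - - \frac{12}{13}\right) - 498\right) \left(11 + 17\right) = \left(\left(35 + \frac{1}{169} + \frac{12}{13}\right) - 498\right) 28 = \left(\frac{6072}{169} - 498\right) 28 = \left(- \frac{78090}{169}\right) 28 = - \frac{2186520}{169}$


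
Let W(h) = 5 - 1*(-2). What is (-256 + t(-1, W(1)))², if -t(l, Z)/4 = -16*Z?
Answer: 36864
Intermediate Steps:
W(h) = 7 (W(h) = 5 + 2 = 7)
t(l, Z) = 64*Z (t(l, Z) = -(-64)*Z = 64*Z)
(-256 + t(-1, W(1)))² = (-256 + 64*7)² = (-256 + 448)² = 192² = 36864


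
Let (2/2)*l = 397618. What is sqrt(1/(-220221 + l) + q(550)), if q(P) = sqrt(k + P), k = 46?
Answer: sqrt(177397 + 62939391218*sqrt(149))/177397 ≈ 4.9410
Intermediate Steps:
l = 397618
q(P) = sqrt(46 + P)
sqrt(1/(-220221 + l) + q(550)) = sqrt(1/(-220221 + 397618) + sqrt(46 + 550)) = sqrt(1/177397 + sqrt(596)) = sqrt(1/177397 + 2*sqrt(149))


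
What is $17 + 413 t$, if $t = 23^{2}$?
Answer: $218494$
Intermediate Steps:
$t = 529$
$17 + 413 t = 17 + 413 \cdot 529 = 17 + 218477 = 218494$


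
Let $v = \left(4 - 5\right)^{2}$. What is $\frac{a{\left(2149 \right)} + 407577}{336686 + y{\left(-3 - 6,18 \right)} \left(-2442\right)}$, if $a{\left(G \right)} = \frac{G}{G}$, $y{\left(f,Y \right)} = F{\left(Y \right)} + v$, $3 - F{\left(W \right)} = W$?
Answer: $\frac{203789}{185437} \approx 1.099$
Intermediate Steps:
$F{\left(W \right)} = 3 - W$
$v = 1$ ($v = \left(-1\right)^{2} = 1$)
$y{\left(f,Y \right)} = 4 - Y$ ($y{\left(f,Y \right)} = \left(3 - Y\right) + 1 = 4 - Y$)
$a{\left(G \right)} = 1$
$\frac{a{\left(2149 \right)} + 407577}{336686 + y{\left(-3 - 6,18 \right)} \left(-2442\right)} = \frac{1 + 407577}{336686 + \left(4 - 18\right) \left(-2442\right)} = \frac{407578}{336686 + \left(4 - 18\right) \left(-2442\right)} = \frac{407578}{336686 - -34188} = \frac{407578}{336686 + 34188} = \frac{407578}{370874} = 407578 \cdot \frac{1}{370874} = \frac{203789}{185437}$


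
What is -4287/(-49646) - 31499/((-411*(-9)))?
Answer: -1547941741/183640554 ≈ -8.4292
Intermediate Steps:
-4287/(-49646) - 31499/((-411*(-9))) = -4287*(-1/49646) - 31499/3699 = 4287/49646 - 31499*1/3699 = 4287/49646 - 31499/3699 = -1547941741/183640554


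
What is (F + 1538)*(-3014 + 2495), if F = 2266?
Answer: -1974276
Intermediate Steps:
(F + 1538)*(-3014 + 2495) = (2266 + 1538)*(-3014 + 2495) = 3804*(-519) = -1974276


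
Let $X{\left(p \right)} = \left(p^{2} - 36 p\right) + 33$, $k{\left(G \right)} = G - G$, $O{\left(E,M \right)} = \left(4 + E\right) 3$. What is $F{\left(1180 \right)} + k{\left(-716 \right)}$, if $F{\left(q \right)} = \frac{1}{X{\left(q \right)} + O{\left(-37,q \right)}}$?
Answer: $\frac{1}{1349854} \approx 7.4082 \cdot 10^{-7}$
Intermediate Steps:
$O{\left(E,M \right)} = 12 + 3 E$
$k{\left(G \right)} = 0$
$X{\left(p \right)} = 33 + p^{2} - 36 p$
$F{\left(q \right)} = \frac{1}{-66 + q^{2} - 36 q}$ ($F{\left(q \right)} = \frac{1}{\left(33 + q^{2} - 36 q\right) + \left(12 + 3 \left(-37\right)\right)} = \frac{1}{\left(33 + q^{2} - 36 q\right) + \left(12 - 111\right)} = \frac{1}{\left(33 + q^{2} - 36 q\right) - 99} = \frac{1}{-66 + q^{2} - 36 q}$)
$F{\left(1180 \right)} + k{\left(-716 \right)} = \frac{1}{-66 + 1180^{2} - 42480} + 0 = \frac{1}{-66 + 1392400 - 42480} + 0 = \frac{1}{1349854} + 0 = \frac{1}{1349854}$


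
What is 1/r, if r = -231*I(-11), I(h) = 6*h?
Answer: 1/15246 ≈ 6.5591e-5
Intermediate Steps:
r = 15246 (r = -1386*(-11) = -231*(-66) = 15246)
1/r = 1/15246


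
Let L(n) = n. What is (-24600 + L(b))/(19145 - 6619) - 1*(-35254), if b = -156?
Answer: 220783424/6263 ≈ 35252.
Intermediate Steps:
(-24600 + L(b))/(19145 - 6619) - 1*(-35254) = (-24600 - 156)/(19145 - 6619) - 1*(-35254) = -24756/12526 + 35254 = -24756*1/12526 + 35254 = -12378/6263 + 35254 = 220783424/6263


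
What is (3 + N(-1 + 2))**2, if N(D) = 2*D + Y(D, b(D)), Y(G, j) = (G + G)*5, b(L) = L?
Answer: 225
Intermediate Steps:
Y(G, j) = 10*G (Y(G, j) = (2*G)*5 = 10*G)
N(D) = 12*D (N(D) = 2*D + 10*D = 12*D)
(3 + N(-1 + 2))**2 = (3 + 12*(-1 + 2))**2 = (3 + 12*1)**2 = (3 + 12)**2 = 15**2 = 225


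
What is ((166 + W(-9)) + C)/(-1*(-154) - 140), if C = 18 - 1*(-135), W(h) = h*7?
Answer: 128/7 ≈ 18.286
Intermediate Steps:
W(h) = 7*h
C = 153 (C = 18 + 135 = 153)
((166 + W(-9)) + C)/(-1*(-154) - 140) = ((166 + 7*(-9)) + 153)/(-1*(-154) - 140) = ((166 - 63) + 153)/(154 - 140) = (103 + 153)/14 = 256*(1/14) = 128/7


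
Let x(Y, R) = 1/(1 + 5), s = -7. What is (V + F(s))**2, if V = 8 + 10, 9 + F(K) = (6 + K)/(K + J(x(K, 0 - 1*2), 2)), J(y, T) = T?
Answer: 2116/25 ≈ 84.640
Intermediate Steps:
x(Y, R) = 1/6
F(K) = -9 + (6 + K)/(2 + K) (F(K) = -9 + (6 + K)/(K + 2) = -9 + (6 + K)/(2 + K))
V = 18
(V + F(s))**2 = (18 + 4*(-3 - 2*(-7))/(2 - 7))**2 = (18 + 4*(-3 + 14)/(-5))**2 = (18 + 4*(-1/5)*11)**2 = (18 - 44/5)**2 = (46/5)**2 = 2116/25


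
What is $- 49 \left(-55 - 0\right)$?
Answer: $2695$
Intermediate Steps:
$- 49 \left(-55 - 0\right) = - 49 \left(-55 + \left(-57 + 57\right)\right) = - 49 \left(-55 + 0\right) = \left(-49\right) \left(-55\right) = 2695$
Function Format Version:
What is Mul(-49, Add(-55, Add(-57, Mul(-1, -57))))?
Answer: 2695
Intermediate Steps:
Mul(-49, Add(-55, Add(-57, Mul(-1, -57)))) = Mul(-49, Add(-55, Add(-57, 57))) = Mul(-49, Add(-55, 0)) = Mul(-49, -55) = 2695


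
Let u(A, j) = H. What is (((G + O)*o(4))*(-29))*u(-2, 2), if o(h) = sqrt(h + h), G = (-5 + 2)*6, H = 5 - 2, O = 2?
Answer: 2784*sqrt(2) ≈ 3937.2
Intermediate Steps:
H = 3
u(A, j) = 3
G = -18 (G = -3*6 = -18)
o(h) = sqrt(2)*sqrt(h) (o(h) = sqrt(2*h) = sqrt(2)*sqrt(h))
(((G + O)*o(4))*(-29))*u(-2, 2) = (((-18 + 2)*(sqrt(2)*sqrt(4)))*(-29))*3 = (-16*sqrt(2)*2*(-29))*3 = (-32*sqrt(2)*(-29))*3 = (928*sqrt(2))*3 = 2784*sqrt(2)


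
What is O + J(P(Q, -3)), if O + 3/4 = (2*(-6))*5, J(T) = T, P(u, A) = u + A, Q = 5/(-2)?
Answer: -265/4 ≈ -66.250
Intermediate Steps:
Q = -5/2 (Q = 5*(-½) = -5/2 ≈ -2.5000)
P(u, A) = A + u
O = -243/4 (O = -¾ + (2*(-6))*5 = -¾ - 12*5 = -¾ - 60 = -243/4 ≈ -60.750)
O + J(P(Q, -3)) = -243/4 + (-3 - 5/2) = -243/4 - 11/2 = -265/4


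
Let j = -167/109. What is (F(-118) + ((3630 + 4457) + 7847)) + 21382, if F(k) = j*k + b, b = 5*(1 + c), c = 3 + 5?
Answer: 4092055/109 ≈ 37542.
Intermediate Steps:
c = 8
j = -167/109 (j = -167*1/109 = -167/109 ≈ -1.5321)
b = 45 (b = 5*(1 + 8) = 5*9 = 45)
F(k) = 45 - 167*k/109 (F(k) = -167*k/109 + 45 = 45 - 167*k/109)
(F(-118) + ((3630 + 4457) + 7847)) + 21382 = ((45 - 167/109*(-118)) + ((3630 + 4457) + 7847)) + 21382 = ((45 + 19706/109) + (8087 + 7847)) + 21382 = (24611/109 + 15934) + 21382 = 1761417/109 + 21382 = 4092055/109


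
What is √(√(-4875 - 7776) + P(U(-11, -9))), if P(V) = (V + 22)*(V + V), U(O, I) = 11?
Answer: √(726 + I*√12651) ≈ 27.025 + 2.081*I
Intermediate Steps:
P(V) = 2*V*(22 + V) (P(V) = (22 + V)*(2*V) = 2*V*(22 + V))
√(√(-4875 - 7776) + P(U(-11, -9))) = √(√(-4875 - 7776) + 2*11*(22 + 11)) = √(√(-12651) + 2*11*33) = √(I*√12651 + 726) = √(726 + I*√12651)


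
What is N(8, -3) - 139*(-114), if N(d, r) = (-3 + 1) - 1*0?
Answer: 15844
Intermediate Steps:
N(d, r) = -2 (N(d, r) = -2 + 0 = -2)
N(8, -3) - 139*(-114) = -2 - 139*(-114) = -2 + 15846 = 15844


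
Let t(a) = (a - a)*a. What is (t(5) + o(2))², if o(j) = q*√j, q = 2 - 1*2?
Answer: 0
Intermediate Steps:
q = 0 (q = 2 - 2 = 0)
t(a) = 0 (t(a) = 0*a = 0)
o(j) = 0 (o(j) = 0*√j = 0)
(t(5) + o(2))² = (0 + 0)² = 0² = 0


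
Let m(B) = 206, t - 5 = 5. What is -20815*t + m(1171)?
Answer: -207944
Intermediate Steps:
t = 10 (t = 5 + 5 = 10)
-20815*t + m(1171) = -20815*10 + 206 = -208150 + 206 = -207944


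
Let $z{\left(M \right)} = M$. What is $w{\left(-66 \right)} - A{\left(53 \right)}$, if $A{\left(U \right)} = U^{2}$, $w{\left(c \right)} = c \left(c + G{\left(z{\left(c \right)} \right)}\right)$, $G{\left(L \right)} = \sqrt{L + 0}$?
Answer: $1547 - 66 i \sqrt{66} \approx 1547.0 - 536.19 i$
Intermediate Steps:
$G{\left(L \right)} = \sqrt{L}$
$w{\left(c \right)} = c \left(c + \sqrt{c}\right)$
$w{\left(-66 \right)} - A{\left(53 \right)} = - 66 \left(-66 + \sqrt{-66}\right) - 53^{2} = - 66 \left(-66 + i \sqrt{66}\right) - 2809 = \left(4356 - 66 i \sqrt{66}\right) - 2809 = 1547 - 66 i \sqrt{66}$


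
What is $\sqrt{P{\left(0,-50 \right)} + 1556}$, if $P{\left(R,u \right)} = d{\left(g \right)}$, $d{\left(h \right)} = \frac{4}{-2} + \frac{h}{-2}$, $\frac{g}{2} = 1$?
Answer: $\sqrt{1553} \approx 39.408$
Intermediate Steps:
$g = 2$ ($g = 2 \cdot 1 = 2$)
$d{\left(h \right)} = -2 - \frac{h}{2}$ ($d{\left(h \right)} = 4 \left(- \frac{1}{2}\right) + h \left(- \frac{1}{2}\right) = -2 - \frac{h}{2}$)
$P{\left(R,u \right)} = -3$ ($P{\left(R,u \right)} = -2 - 1 = -3$)
$\sqrt{P{\left(0,-50 \right)} + 1556} = \sqrt{-3 + 1556} = \sqrt{1553}$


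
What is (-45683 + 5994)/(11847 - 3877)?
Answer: -39689/7970 ≈ -4.9798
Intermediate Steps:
(-45683 + 5994)/(11847 - 3877) = -39689/7970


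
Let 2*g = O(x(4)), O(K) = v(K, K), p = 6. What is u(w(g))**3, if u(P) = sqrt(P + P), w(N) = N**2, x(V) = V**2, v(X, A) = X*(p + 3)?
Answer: 746496*sqrt(2) ≈ 1.0557e+6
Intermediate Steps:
v(X, A) = 9*X (v(X, A) = X*(6 + 3) = X*9 = 9*X)
O(K) = 9*K
g = 72 (g = (9*4**2)/2 = (9*16)/2 = (1/2)*144 = 72)
u(P) = sqrt(2)*sqrt(P) (u(P) = sqrt(2*P) = sqrt(2)*sqrt(P))
u(w(g))**3 = (sqrt(2)*sqrt(72**2))**3 = (sqrt(2)*sqrt(5184))**3 = (sqrt(2)*72)**3 = (72*sqrt(2))**3 = 746496*sqrt(2)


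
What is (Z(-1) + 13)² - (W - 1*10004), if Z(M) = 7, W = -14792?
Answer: 25196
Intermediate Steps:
(Z(-1) + 13)² - (W - 1*10004) = (7 + 13)² - (-14792 - 1*10004) = 20² - (-14792 - 10004) = 400 - 1*(-24796) = 400 + 24796 = 25196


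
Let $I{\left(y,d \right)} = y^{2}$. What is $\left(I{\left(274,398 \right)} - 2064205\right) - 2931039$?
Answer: $-4920168$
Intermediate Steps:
$\left(I{\left(274,398 \right)} - 2064205\right) - 2931039 = \left(274^{2} - 2064205\right) - 2931039 = \left(75076 - 2064205\right) - 2931039 = -1989129 - 2931039 = -4920168$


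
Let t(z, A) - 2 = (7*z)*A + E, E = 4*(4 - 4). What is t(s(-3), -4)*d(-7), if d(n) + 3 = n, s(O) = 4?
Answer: 1100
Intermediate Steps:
E = 0 (E = 4*0 = 0)
t(z, A) = 2 + 7*A*z (t(z, A) = 2 + ((7*z)*A + 0) = 2 + (7*A*z + 0) = 2 + 7*A*z)
d(n) = -3 + n
t(s(-3), -4)*d(-7) = (2 + 7*(-4)*4)*(-3 - 7) = (2 - 112)*(-10) = -110*(-10) = 1100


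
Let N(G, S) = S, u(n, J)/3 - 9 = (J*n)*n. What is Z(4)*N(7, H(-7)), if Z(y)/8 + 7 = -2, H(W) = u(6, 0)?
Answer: -1944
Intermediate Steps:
u(n, J) = 27 + 3*J*n² (u(n, J) = 27 + 3*((J*n)*n) = 27 + 3*(J*n²) = 27 + 3*J*n²)
H(W) = 27 (H(W) = 27 + 3*0*6² = 27 + 3*0*36 = 27 + 0 = 27)
Z(y) = -72 (Z(y) = -56 + 8*(-2) = -56 - 16 = -72)
Z(4)*N(7, H(-7)) = -72*27 = -1944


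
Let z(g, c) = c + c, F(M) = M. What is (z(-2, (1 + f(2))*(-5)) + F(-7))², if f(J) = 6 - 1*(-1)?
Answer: 7569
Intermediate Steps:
f(J) = 7 (f(J) = 6 + 1 = 7)
z(g, c) = 2*c
(z(-2, (1 + f(2))*(-5)) + F(-7))² = (2*((1 + 7)*(-5)) - 7)² = (2*(8*(-5)) - 7)² = (2*(-40) - 7)² = (-80 - 7)² = (-87)² = 7569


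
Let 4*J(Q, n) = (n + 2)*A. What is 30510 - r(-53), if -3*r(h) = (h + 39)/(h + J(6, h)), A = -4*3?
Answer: 4576493/150 ≈ 30510.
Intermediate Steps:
A = -12
J(Q, n) = -6 - 3*n (J(Q, n) = ((n + 2)*(-12))/4 = ((2 + n)*(-12))/4 = (-24 - 12*n)/4 = -6 - 3*n)
r(h) = -(39 + h)/(3*(-6 - 2*h)) (r(h) = -(h + 39)/(3*(h + (-6 - 3*h))) = -(39 + h)/(3*(-6 - 2*h)))
30510 - r(-53) = 30510 - (39 - 53)/(6*(3 - 53)) = 30510 - (-14)/(6*(-50)) = 30510 - (-1)*(-14)/(6*50) = 30510 - 1*7/150 = 30510 - 7/150 = 4576493/150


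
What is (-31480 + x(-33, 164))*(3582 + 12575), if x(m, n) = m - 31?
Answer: -509656408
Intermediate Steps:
x(m, n) = -31 + m
(-31480 + x(-33, 164))*(3582 + 12575) = (-31480 + (-31 - 33))*(3582 + 12575) = (-31480 - 64)*16157 = -31544*16157 = -509656408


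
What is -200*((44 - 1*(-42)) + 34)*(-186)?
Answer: 4464000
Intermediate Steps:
-200*((44 - 1*(-42)) + 34)*(-186) = -200*((44 + 42) + 34)*(-186) = -200*(86 + 34)*(-186) = -200*120*(-186) = -24000*(-186) = 4464000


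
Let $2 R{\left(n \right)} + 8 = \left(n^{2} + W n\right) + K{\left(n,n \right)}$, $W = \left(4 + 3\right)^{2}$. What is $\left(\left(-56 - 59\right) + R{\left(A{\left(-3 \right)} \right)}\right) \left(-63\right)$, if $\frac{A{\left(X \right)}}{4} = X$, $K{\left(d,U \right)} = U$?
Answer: $21861$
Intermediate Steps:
$A{\left(X \right)} = 4 X$
$W = 49$ ($W = 7^{2} = 49$)
$R{\left(n \right)} = -4 + \frac{n^{2}}{2} + 25 n$ ($R{\left(n \right)} = -4 + \frac{\left(n^{2} + 49 n\right) + n}{2} = -4 + \frac{n^{2} + 50 n}{2} = -4 + \left(\frac{n^{2}}{2} + 25 n\right) = -4 + \frac{n^{2}}{2} + 25 n$)
$\left(\left(-56 - 59\right) + R{\left(A{\left(-3 \right)} \right)}\right) \left(-63\right) = \left(\left(-56 - 59\right) + \left(-4 + \frac{\left(4 \left(-3\right)\right)^{2}}{2} + 25 \cdot 4 \left(-3\right)\right)\right) \left(-63\right) = \left(-115 + \left(-4 + \frac{\left(-12\right)^{2}}{2} + 25 \left(-12\right)\right)\right) \left(-63\right) = \left(-115 - 232\right) \left(-63\right) = \left(-347\right) \left(-63\right) = 21861$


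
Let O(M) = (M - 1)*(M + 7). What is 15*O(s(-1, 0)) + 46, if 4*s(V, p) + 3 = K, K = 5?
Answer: -41/4 ≈ -10.250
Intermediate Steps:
s(V, p) = 1/2 (s(V, p) = -3/4 + (1/4)*5 = -3/4 + 5/4 = 1/2)
O(M) = (-1 + M)*(7 + M)
15*O(s(-1, 0)) + 46 = 15*(-7 + (1/2)**2 + 6*(1/2)) + 46 = 15*(-7 + 1/4 + 3) + 46 = 15*(-15/4) + 46 = -225/4 + 46 = -41/4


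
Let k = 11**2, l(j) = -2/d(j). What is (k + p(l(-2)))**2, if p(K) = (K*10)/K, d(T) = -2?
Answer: 17161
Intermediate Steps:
l(j) = 1 (l(j) = -2/(-2) = -2*(-1/2) = 1)
p(K) = 10 (p(K) = (10*K)/K = 10)
k = 121
(k + p(l(-2)))**2 = (121 + 10)**2 = 131**2 = 17161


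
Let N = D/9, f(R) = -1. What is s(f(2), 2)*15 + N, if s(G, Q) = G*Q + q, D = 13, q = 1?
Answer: -122/9 ≈ -13.556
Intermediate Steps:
s(G, Q) = 1 + G*Q (s(G, Q) = G*Q + 1 = 1 + G*Q)
N = 13/9 ≈ 1.4444
s(f(2), 2)*15 + N = (1 - 1*2)*15 + 13/9 = (1 - 2)*15 + 13/9 = -1*15 + 13/9 = -15 + 13/9 = -122/9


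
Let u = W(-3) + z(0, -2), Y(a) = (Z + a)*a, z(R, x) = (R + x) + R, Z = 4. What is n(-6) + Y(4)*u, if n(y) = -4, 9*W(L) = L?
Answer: -236/3 ≈ -78.667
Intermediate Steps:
z(R, x) = x + 2*R
W(L) = L/9
Y(a) = a*(4 + a) (Y(a) = (4 + a)*a = a*(4 + a))
u = -7/3 (u = (⅑)*(-3) + (-2 + 2*0) = -⅓ + (-2 + 0) = -⅓ - 2 = -7/3 ≈ -2.3333)
n(-6) + Y(4)*u = -4 + (4*(4 + 4))*(-7/3) = -4 + (4*8)*(-7/3) = -4 + 32*(-7/3) = -4 - 224/3 = -236/3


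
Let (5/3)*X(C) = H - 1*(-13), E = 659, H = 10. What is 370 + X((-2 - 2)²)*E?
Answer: 47321/5 ≈ 9464.2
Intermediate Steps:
X(C) = 69/5 (X(C) = 3*(10 - 1*(-13))/5 = 3*(10 + 13)/5 = (⅗)*23 = 69/5)
370 + X((-2 - 2)²)*E = 370 + (69/5)*659 = 370 + 45471/5 = 47321/5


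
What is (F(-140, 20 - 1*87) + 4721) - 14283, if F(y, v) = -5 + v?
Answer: -9634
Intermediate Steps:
(F(-140, 20 - 1*87) + 4721) - 14283 = ((-5 + (20 - 1*87)) + 4721) - 14283 = ((-5 + (20 - 87)) + 4721) - 14283 = ((-5 - 67) + 4721) - 14283 = (-72 + 4721) - 14283 = 4649 - 14283 = -9634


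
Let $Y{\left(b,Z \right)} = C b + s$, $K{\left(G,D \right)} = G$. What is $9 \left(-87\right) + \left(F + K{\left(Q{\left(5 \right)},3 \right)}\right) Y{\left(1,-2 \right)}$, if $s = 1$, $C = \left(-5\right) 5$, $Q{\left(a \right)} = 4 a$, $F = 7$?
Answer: $-1431$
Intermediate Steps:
$C = -25$
$Y{\left(b,Z \right)} = 1 - 25 b$ ($Y{\left(b,Z \right)} = - 25 b + 1 = 1 - 25 b$)
$9 \left(-87\right) + \left(F + K{\left(Q{\left(5 \right)},3 \right)}\right) Y{\left(1,-2 \right)} = 9 \left(-87\right) + \left(7 + 4 \cdot 5\right) \left(1 - 25\right) = -783 + \left(7 + 20\right) \left(1 - 25\right) = -783 + 27 \left(-24\right) = -783 - 648 = -1431$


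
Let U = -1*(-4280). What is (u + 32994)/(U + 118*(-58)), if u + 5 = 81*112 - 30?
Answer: -42031/2564 ≈ -16.393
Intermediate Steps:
U = 4280
u = 9037 (u = -5 + (81*112 - 30) = -5 + (9072 - 30) = -5 + 9042 = 9037)
(u + 32994)/(U + 118*(-58)) = (9037 + 32994)/(4280 + 118*(-58)) = 42031/(4280 - 6844) = 42031/(-2564) = 42031*(-1/2564) = -42031/2564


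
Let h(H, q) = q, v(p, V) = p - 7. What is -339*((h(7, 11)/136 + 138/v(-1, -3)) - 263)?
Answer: 12916917/136 ≈ 94977.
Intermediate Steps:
v(p, V) = -7 + p
-339*((h(7, 11)/136 + 138/v(-1, -3)) - 263) = -339*((11/136 + 138/(-7 - 1)) - 263) = -339*((11*(1/136) + 138/(-8)) - 263) = -339*((11/136 + 138*(-⅛)) - 263) = -339*((11/136 - 69/4) - 263) = -339*(-2335/136 - 263) = -339*(-38103/136) = 12916917/136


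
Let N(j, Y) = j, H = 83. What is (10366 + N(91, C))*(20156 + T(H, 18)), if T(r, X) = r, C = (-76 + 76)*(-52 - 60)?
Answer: 211639223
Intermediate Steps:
C = 0 (C = 0*(-112) = 0)
(10366 + N(91, C))*(20156 + T(H, 18)) = (10366 + 91)*(20156 + 83) = 10457*20239 = 211639223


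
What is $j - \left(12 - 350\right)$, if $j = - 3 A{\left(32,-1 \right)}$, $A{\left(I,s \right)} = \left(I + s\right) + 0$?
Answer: $245$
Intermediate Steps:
$A{\left(I,s \right)} = I + s$
$j = -93$ ($j = - 3 \left(32 - 1\right) = \left(-3\right) 31 = -93$)
$j - \left(12 - 350\right) = -93 - \left(12 - 350\right) = -93 - -338 = -93 + 338 = 245$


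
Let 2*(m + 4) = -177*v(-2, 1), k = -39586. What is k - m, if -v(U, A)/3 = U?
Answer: -39051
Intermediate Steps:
v(U, A) = -3*U
m = -535 (m = -4 + (-(-531)*(-2))/2 = -4 + (-177*6)/2 = -4 + (½)*(-1062) = -4 - 531 = -535)
k - m = -39586 - 1*(-535) = -39586 + 535 = -39051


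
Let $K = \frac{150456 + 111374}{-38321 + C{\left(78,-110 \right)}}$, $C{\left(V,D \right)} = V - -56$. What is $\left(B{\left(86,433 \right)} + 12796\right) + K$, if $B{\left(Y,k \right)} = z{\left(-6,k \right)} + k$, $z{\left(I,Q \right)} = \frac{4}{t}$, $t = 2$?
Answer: $\frac{504990367}{38187} \approx 13224.0$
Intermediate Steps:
$z{\left(I,Q \right)} = 2$ ($z{\left(I,Q \right)} = \frac{4}{2} = 4 \cdot \frac{1}{2} = 2$)
$C{\left(V,D \right)} = 56 + V$ ($C{\left(V,D \right)} = V + 56 = 56 + V$)
$B{\left(Y,k \right)} = 2 + k$
$K = - \frac{261830}{38187}$ ($K = \frac{150456 + 111374}{-38321 + \left(56 + 78\right)} = \frac{261830}{-38321 + 134} = \frac{261830}{-38187} = 261830 \left(- \frac{1}{38187}\right) = - \frac{261830}{38187} \approx -6.8565$)
$\left(B{\left(86,433 \right)} + 12796\right) + K = \left(\left(2 + 433\right) + 12796\right) - \frac{261830}{38187} = \left(435 + 12796\right) - \frac{261830}{38187} = 13231 - \frac{261830}{38187} = \frac{504990367}{38187}$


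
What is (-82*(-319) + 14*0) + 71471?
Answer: 97629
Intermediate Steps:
(-82*(-319) + 14*0) + 71471 = (26158 + 0) + 71471 = 26158 + 71471 = 97629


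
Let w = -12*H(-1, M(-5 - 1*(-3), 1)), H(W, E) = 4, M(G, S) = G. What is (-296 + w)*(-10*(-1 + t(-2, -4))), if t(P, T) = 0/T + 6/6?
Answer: 0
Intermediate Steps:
t(P, T) = 1 (t(P, T) = 0 + 6*(⅙) = 0 + 1 = 1)
w = -48 (w = -12*4 = -1*48 = -48)
(-296 + w)*(-10*(-1 + t(-2, -4))) = (-296 - 48)*(-10*(-1 + 1)) = -(-3440)*0 = -344*0 = 0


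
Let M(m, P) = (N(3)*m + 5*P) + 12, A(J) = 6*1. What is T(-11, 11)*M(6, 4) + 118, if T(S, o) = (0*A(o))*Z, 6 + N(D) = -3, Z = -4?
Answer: 118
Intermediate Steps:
N(D) = -9 (N(D) = -6 - 3 = -9)
A(J) = 6
M(m, P) = 12 - 9*m + 5*P (M(m, P) = (-9*m + 5*P) + 12 = 12 - 9*m + 5*P)
T(S, o) = 0 (T(S, o) = (0*6)*(-4) = 0*(-4) = 0)
T(-11, 11)*M(6, 4) + 118 = 0*(12 - 9*6 + 5*4) + 118 = 0*(12 - 54 + 20) + 118 = 0*(-22) + 118 = 0 + 118 = 118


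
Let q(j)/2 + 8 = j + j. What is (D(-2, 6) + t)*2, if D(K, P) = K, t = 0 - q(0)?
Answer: 28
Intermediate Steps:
q(j) = -16 + 4*j (q(j) = -16 + 2*(j + j) = -16 + 2*(2*j) = -16 + 4*j)
t = 16 (t = 0 - (-16 + 4*0) = 0 - (-16 + 0) = 0 - 1*(-16) = 0 + 16 = 16)
(D(-2, 6) + t)*2 = (-2 + 16)*2 = 14*2 = 28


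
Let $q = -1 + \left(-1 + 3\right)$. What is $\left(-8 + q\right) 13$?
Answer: $-91$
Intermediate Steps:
$q = 1$ ($q = -1 + 2 = 1$)
$\left(-8 + q\right) 13 = \left(-8 + 1\right) 13 = \left(-7\right) 13 = -91$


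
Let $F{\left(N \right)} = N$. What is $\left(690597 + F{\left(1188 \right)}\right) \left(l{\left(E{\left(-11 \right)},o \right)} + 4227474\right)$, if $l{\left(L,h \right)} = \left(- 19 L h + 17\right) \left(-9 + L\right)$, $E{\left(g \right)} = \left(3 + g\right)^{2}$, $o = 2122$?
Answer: $-95252534537535$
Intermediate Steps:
$l{\left(L,h \right)} = \left(-9 + L\right) \left(17 - 19 L h\right)$ ($l{\left(L,h \right)} = \left(- 19 L h + 17\right) \left(-9 + L\right) = \left(17 - 19 L h\right) \left(-9 + L\right) = \left(-9 + L\right) \left(17 - 19 L h\right)$)
$\left(690597 + F{\left(1188 \right)}\right) \left(l{\left(E{\left(-11 \right)},o \right)} + 4227474\right) = \left(690597 + 1188\right) \left(\left(-153 + 17 \left(3 - 11\right)^{2} - 40318 \left(\left(3 - 11\right)^{2}\right)^{2} + 171 \left(3 - 11\right)^{2} \cdot 2122\right) + 4227474\right) = 691785 \left(\left(-153 + 17 \left(-8\right)^{2} - 40318 \left(\left(-8\right)^{2}\right)^{2} + 171 \left(-8\right)^{2} \cdot 2122\right) + 4227474\right) = 691785 \left(\left(-153 + 17 \cdot 64 - 40318 \cdot 64^{2} + 171 \cdot 64 \cdot 2122\right) + 4227474\right) = 691785 \left(\left(-153 + 1088 - 40318 \cdot 4096 + 23223168\right) + 4227474\right) = 691785 \left(\left(-153 + 1088 - 165142528 + 23223168\right) + 4227474\right) = 691785 \left(-141918425 + 4227474\right) = 691785 \left(-137690951\right) = -95252534537535$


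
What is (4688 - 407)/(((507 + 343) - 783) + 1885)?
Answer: 4281/1952 ≈ 2.1931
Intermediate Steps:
(4688 - 407)/(((507 + 343) - 783) + 1885) = 4281/((850 - 783) + 1885) = 4281/(67 + 1885) = 4281/1952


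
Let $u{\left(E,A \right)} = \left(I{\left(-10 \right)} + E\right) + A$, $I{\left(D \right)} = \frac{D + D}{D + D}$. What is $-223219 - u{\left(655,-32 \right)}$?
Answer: $-223843$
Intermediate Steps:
$I{\left(D \right)} = 1$ ($I{\left(D \right)} = \frac{2 D}{2 D} = 2 D \frac{1}{2 D} = 1$)
$u{\left(E,A \right)} = 1 + A + E$ ($u{\left(E,A \right)} = \left(1 + E\right) + A = 1 + A + E$)
$-223219 - u{\left(655,-32 \right)} = -223219 - \left(1 - 32 + 655\right) = -223219 - 624 = -223843$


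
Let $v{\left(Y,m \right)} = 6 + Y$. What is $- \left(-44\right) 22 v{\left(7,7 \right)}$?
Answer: $12584$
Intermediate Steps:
$- \left(-44\right) 22 v{\left(7,7 \right)} = - \left(-44\right) 22 \left(6 + 7\right) = - \left(-968\right) 13 = \left(-1\right) \left(-12584\right) = 12584$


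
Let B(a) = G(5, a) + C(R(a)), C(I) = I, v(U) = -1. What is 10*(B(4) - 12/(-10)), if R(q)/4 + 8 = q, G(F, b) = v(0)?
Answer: -158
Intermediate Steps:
G(F, b) = -1
R(q) = -32 + 4*q
B(a) = -33 + 4*a (B(a) = -1 + (-32 + 4*a) = -33 + 4*a)
10*(B(4) - 12/(-10)) = 10*((-33 + 4*4) - 12/(-10)) = 10*((-33 + 16) - 12*(-⅒)) = 10*(-17 + 6/5) = 10*(-79/5) = -158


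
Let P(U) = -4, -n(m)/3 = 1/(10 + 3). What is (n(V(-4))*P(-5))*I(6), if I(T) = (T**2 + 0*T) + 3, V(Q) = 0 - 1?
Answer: 36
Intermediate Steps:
V(Q) = -1
I(T) = 3 + T**2 (I(T) = (T**2 + 0) + 3 = T**2 + 3 = 3 + T**2)
n(m) = -3/13 (n(m) = -3/(10 + 3) = -3/13)
(n(V(-4))*P(-5))*I(6) = (-3/13*(-4))*(3 + 6**2) = 12*(3 + 36)/13 = (12/13)*39 = 36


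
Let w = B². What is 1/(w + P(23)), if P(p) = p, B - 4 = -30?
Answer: 1/699 ≈ 0.0014306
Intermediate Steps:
B = -26 (B = 4 - 30 = -26)
w = 676 (w = (-26)² = 676)
1/(w + P(23)) = 1/(676 + 23) = 1/699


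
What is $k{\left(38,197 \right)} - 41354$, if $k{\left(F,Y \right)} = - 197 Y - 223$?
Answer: $-80386$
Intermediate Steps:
$k{\left(F,Y \right)} = -223 - 197 Y$
$k{\left(38,197 \right)} - 41354 = \left(-223 - 38809\right) - 41354 = -39032 - 41354 = -80386$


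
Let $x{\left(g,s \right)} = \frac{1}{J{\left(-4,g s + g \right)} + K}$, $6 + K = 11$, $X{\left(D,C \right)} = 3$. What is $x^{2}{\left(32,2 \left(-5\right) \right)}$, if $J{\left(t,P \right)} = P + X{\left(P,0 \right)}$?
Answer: $\frac{1}{78400} \approx 1.2755 \cdot 10^{-5}$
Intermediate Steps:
$J{\left(t,P \right)} = 3 + P$ ($J{\left(t,P \right)} = P + 3 = 3 + P$)
$K = 5$ ($K = -6 + 11 = 5$)
$x{\left(g,s \right)} = \frac{1}{8 + g + g s}$ ($x{\left(g,s \right)} = \frac{1}{\left(3 + \left(g s + g\right)\right) + 5} = \frac{1}{\left(3 + \left(g + g s\right)\right) + 5} = \frac{1}{\left(3 + g + g s\right) + 5} = \frac{1}{8 + g + g s}$)
$x^{2}{\left(32,2 \left(-5\right) \right)} = \left(\frac{1}{8 + 32 \left(1 + 2 \left(-5\right)\right)}\right)^{2} = \left(\frac{1}{8 + 32 \left(1 - 10\right)}\right)^{2} = \left(\frac{1}{8 + 32 \left(-9\right)}\right)^{2} = \left(\frac{1}{8 - 288}\right)^{2} = \left(\frac{1}{-280}\right)^{2} = \left(- \frac{1}{280}\right)^{2} = \frac{1}{78400}$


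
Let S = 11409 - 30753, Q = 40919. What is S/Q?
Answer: -19344/40919 ≈ -0.47274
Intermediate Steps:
S = -19344
S/Q = -19344/40919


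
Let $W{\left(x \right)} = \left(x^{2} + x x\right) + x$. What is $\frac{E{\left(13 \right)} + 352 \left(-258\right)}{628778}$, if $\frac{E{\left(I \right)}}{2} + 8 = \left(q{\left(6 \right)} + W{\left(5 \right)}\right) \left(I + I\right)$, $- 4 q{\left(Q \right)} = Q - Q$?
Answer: $- \frac{43986}{314389} \approx -0.13991$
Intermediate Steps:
$q{\left(Q \right)} = 0$ ($q{\left(Q \right)} = - \frac{Q - Q}{4} = \left(- \frac{1}{4}\right) 0 = 0$)
$W{\left(x \right)} = x + 2 x^{2}$ ($W{\left(x \right)} = \left(x^{2} + x^{2}\right) + x = 2 x^{2} + x = x + 2 x^{2}$)
$E{\left(I \right)} = -16 + 220 I$ ($E{\left(I \right)} = -16 + 2 \left(0 + 5 \left(1 + 2 \cdot 5\right)\right) \left(I + I\right) = -16 + 2 \left(0 + 5 \left(1 + 10\right)\right) 2 I = -16 + 2 \left(0 + 5 \cdot 11\right) 2 I = -16 + 2 \left(0 + 55\right) 2 I = -16 + 2 \cdot 55 \cdot 2 I = -16 + 2 \cdot 110 I = -16 + 220 I$)
$\frac{E{\left(13 \right)} + 352 \left(-258\right)}{628778} = \frac{\left(-16 + 220 \cdot 13\right) + 352 \left(-258\right)}{628778} = \left(\left(-16 + 2860\right) - 90816\right) \frac{1}{628778} = \left(2844 - 90816\right) \frac{1}{628778} = \left(-87972\right) \frac{1}{628778} = - \frac{43986}{314389}$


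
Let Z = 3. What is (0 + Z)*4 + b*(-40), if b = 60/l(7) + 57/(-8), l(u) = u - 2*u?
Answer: 4479/7 ≈ 639.86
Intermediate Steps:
l(u) = -u
b = -879/56 (b = 60/((-1*7)) + 57/(-8) = 60/(-7) + 57*(-1/8) = 60*(-1/7) - 57/8 = -60/7 - 57/8 = -879/56 ≈ -15.696)
(0 + Z)*4 + b*(-40) = (0 + 3)*4 - 879/56*(-40) = 3*4 + 4395/7 = 12 + 4395/7 = 4479/7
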